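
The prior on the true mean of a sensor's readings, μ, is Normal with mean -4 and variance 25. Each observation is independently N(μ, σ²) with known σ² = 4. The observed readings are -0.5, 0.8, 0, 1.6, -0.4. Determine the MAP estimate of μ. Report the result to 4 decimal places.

n = 5; x̄ = ((-0.5) + 0.8 + 0 + 1.6 + (-0.4))/5 = 1.5/5 = 0.3.
For a Normal prior and Normal likelihood with known variance, the posterior is Normal; its mode equals its mean, the precision-weighted average.
Prior precision 1/σ₀² = 1/25 = 0.04; data precision n/σ² = 5/4 = 1.25.
μ̂ = (0.04·(-4) + 1.25·0.3) / (0.04 + 1.25) = 0.215/1.29 = 1/6 ≈ 0.1667.

μ̂_MAP = 0.1667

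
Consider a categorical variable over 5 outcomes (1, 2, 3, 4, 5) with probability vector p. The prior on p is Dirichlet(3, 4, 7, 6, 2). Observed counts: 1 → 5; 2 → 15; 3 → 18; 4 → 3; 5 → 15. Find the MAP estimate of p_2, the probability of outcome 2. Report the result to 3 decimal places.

The posterior is Dirichlet(αᵢ + nᵢ) = Dirichlet(8, 19, 25, 9, 17).
For a Dirichlet(a₁,…,a_K) with all aᵢ > 1, the mode has j-th component (aⱼ − 1)/(Σaᵢ − K).
Here Σaᵢ = 78 and K = 5, so p_2 = (19 − 1)/(78 − 5) = 18/73 ≈ 0.247.

MAP estimate: 0.247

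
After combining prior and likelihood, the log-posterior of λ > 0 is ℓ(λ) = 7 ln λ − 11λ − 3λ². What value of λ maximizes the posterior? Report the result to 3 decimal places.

ℓ'(λ) = 7/λ − 11 − 6λ. Setting this to zero and multiplying by λ: 6λ² + 11λ − 7 = 0.
λ = (−11 + √(11² + 4·6·7)) / (2·6) = (−11 + √289) / 12 = (−11 + 17)/12 = 1/2.
ℓ''(λ) = −7/λ² − 6 < 0, confirming a maximum.

λ̂_MAP = 0.500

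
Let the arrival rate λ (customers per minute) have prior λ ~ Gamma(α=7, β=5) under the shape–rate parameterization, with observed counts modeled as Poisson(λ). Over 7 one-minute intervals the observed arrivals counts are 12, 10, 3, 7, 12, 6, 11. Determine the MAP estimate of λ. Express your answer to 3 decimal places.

λ̂_MAP = 5.583

Σxᵢ = 12+10+3+7+12+6+11 = 61, with n = 7.
Posterior ∝ λ^6e^(−5λ) · λ^61e^(−7λ) = λ^67e^(−12λ), i.e. Gamma(shape=68, rate=12).
The mode of a Gamma(a, b) with a ≥ 1 (shape–rate) is (a−1)/b = 67/12 ≈ 5.583.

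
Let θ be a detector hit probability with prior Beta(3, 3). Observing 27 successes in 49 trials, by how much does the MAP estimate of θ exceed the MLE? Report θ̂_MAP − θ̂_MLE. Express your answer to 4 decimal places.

Posterior is Beta(30, 25); MAP = (30−1)/(55−2) = 29/53 ≈ 0.54717.
MLE ignores the prior: θ̂_MLE = k/n = 27/49 ≈ 0.55102.
Difference = 29/53 − 27/49 = -10/2597 ≈ -0.0039.

MAP − MLE = -0.0039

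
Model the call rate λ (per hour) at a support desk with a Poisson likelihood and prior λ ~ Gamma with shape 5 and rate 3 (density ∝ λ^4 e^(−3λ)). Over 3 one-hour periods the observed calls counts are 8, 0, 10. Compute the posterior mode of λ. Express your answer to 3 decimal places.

λ̂_MAP = 3.667

Σxᵢ = 8+0+10 = 18, with n = 3.
Posterior ∝ λ^4e^(−3λ) · λ^18e^(−3λ) = λ^22e^(−6λ), i.e. Gamma(shape=23, rate=6).
The mode of a Gamma(a, b) with a ≥ 1 (shape–rate) is (a−1)/b = 22/6 ≈ 3.667.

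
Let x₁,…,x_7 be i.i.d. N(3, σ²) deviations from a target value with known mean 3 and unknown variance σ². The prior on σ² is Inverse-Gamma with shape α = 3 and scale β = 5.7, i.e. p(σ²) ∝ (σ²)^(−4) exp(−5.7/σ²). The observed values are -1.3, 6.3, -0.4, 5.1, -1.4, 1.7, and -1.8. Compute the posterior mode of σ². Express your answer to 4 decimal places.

Sum of squared deviations about the known mean: SS = (-1.3−3)² + (6.3−3)² + (-0.4−3)² + (5.1−3)² + (-1.4−3)² + (1.7−3)² + (-1.8−3)² = 89.44.
The Normal likelihood contributes (σ²)^(−n/2) exp(−SS/(2σ²)), so the posterior is Inverse-Gamma(α + n/2, β + SS/2) = Inverse-Gamma(6.5, 50.42).
The mode of Inverse-Gamma(a, b) is b/(a+1) = 50.42/7.5 ≈ 6.7227.

σ̂²_MAP = 6.7227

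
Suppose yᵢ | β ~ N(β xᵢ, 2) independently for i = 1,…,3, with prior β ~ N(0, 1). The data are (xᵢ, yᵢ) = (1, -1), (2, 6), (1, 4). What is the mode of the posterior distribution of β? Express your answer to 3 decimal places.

log p(β | y) = −Σ(yᵢ − βxᵢ)²/(2·2) − β²/(2·1) + const.
Setting the derivative to zero: Σxᵢ(yᵢ − βxᵢ)/2 − β/1 = 0, so β = Σxᵢyᵢ / (Σxᵢ² + σ²/τ²).
Σxᵢyᵢ = 1·(-1) + 2·6 + 1·4 = 15; Σxᵢ² = 6; σ²/τ² = 2.
β̂_MAP = 15 / (6 + 2) = 15/8 ≈ 1.875.

β̂_MAP = 1.875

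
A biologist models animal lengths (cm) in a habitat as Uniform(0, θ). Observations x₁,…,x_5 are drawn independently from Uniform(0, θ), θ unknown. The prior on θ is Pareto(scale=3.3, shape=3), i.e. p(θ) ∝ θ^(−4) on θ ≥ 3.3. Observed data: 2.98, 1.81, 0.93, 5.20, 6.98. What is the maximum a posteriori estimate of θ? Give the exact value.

The Uniform(0, θ) likelihood is θ^(−n) for θ ≥ max(xᵢ), zero otherwise. Here max(xᵢ) = 6.98.
Posterior ∝ θ^(−4) · θ^(−5) = θ^(−9) on θ ≥ max(3.3, 6.98) = 6.98.
This density is strictly decreasing in θ, so the posterior mode lies at the lower boundary of the support.

θ̂_MAP = 6.98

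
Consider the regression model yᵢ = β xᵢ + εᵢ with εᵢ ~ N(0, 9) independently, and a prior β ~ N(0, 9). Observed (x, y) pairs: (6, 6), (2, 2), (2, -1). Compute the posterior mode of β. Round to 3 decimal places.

log p(β | y) = −Σ(yᵢ − βxᵢ)²/(2·9) − β²/(2·9) + const.
Setting the derivative to zero: Σxᵢ(yᵢ − βxᵢ)/9 − β/9 = 0, so β = Σxᵢyᵢ / (Σxᵢ² + σ²/τ²).
Σxᵢyᵢ = 6·6 + 2·2 + 2·(-1) = 38; Σxᵢ² = 44; σ²/τ² = 1.
β̂_MAP = 38 / (44 + 1) = 38/45 ≈ 0.844.

β̂_MAP = 0.844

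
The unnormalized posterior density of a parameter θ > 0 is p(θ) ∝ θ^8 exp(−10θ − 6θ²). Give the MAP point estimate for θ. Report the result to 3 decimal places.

θ̂_MAP = 0.500

ℓ'(θ) = 8/θ − 10 − 12θ. Setting this to zero and multiplying by θ: 12θ² + 10θ − 8 = 0.
θ = (−10 + √(10² + 4·12·8)) / (2·12) = (−10 + √484) / 24 = (−10 + 22)/24 = 1/2.
ℓ''(θ) = −8/θ² − 12 < 0, confirming a maximum.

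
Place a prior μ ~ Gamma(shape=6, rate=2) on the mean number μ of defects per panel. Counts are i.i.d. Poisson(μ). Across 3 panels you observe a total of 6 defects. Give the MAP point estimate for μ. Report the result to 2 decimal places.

μ̂_MAP = 2.20

Σxᵢ = 6, n = 3.
Posterior ∝ μ^5e^(−2μ) · μ^6e^(−3μ) = μ^11e^(−5μ), i.e. Gamma(shape=12, rate=5).
The mode of a Gamma(a, b) with a ≥ 1 (shape–rate) is (a−1)/b = 11/5 ≈ 2.20.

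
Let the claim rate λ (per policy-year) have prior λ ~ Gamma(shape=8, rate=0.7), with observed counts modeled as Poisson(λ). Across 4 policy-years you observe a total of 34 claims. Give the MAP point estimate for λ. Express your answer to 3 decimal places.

Σxᵢ = 34, n = 4.
Posterior ∝ λ^7e^(−0.7λ) · λ^34e^(−4λ) = λ^41e^(−4.7λ), i.e. Gamma(shape=42, rate=4.7).
The mode of a Gamma(a, b) with a ≥ 1 (shape–rate) is (a−1)/b = 41/4.7 ≈ 8.723.

λ̂_MAP = 8.723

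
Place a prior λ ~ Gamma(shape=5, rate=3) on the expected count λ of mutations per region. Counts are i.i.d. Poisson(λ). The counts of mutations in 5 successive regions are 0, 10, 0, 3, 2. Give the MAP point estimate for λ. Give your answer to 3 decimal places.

Σxᵢ = 0+10+0+3+2 = 15, with n = 5.
Posterior ∝ λ^4e^(−3λ) · λ^15e^(−5λ) = λ^19e^(−8λ), i.e. Gamma(shape=20, rate=8).
The mode of a Gamma(a, b) with a ≥ 1 (shape–rate) is (a−1)/b = 19/8 ≈ 2.375.

λ̂_MAP = 2.375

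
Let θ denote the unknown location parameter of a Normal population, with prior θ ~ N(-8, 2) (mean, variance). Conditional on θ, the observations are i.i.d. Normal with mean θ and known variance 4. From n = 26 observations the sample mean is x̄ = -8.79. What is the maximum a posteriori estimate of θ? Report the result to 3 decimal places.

n = 26, x̄ = -8.79.
For a Normal prior and Normal likelihood with known variance, the posterior is Normal; its mode equals its mean, the precision-weighted average.
Prior precision 1/σ₀² = 1/2 = 0.5; data precision n/σ² = 26/4 = 6.5.
θ̂ = (0.5·(-8) + 6.5·(-8.79)) / (0.5 + 6.5) = (-61.135)/7 = -12227/1400 ≈ -8.734.

θ̂_MAP = -8.734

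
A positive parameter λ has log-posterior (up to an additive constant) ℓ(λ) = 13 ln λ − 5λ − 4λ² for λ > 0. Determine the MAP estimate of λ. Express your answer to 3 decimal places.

ℓ'(λ) = 13/λ − 5 − 8λ. Setting this to zero and multiplying by λ: 8λ² + 5λ − 13 = 0.
λ = (−5 + √(5² + 4·8·13)) / (2·8) = (−5 + √441) / 16 = (−5 + 21)/16 = 1.
ℓ''(λ) = −13/λ² − 8 < 0, confirming a maximum.

λ̂_MAP = 1.000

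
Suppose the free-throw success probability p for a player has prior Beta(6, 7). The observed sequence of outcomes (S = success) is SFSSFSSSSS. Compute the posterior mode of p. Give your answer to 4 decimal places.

Prior: Beta(6, 7).
Data: 8 successes in 10 trials (from the sequence). The binomial likelihood contributes p^8(1−p)^2, so the posterior is Beta(6+8, 7+2) = Beta(14, 9).
For Beta(a, b) with a, b > 1 the mode is (a−1)/(a+b−2) = 13/21 ≈ 0.6190.

p̂_MAP = 0.6190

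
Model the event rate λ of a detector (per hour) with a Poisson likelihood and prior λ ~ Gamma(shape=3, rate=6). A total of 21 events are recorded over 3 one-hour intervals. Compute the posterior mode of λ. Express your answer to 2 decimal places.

Σxᵢ = 21, n = 3.
Posterior ∝ λ^2e^(−6λ) · λ^21e^(−3λ) = λ^23e^(−9λ), i.e. Gamma(shape=24, rate=9).
The mode of a Gamma(a, b) with a ≥ 1 (shape–rate) is (a−1)/b = 23/9 ≈ 2.56.

λ̂_MAP = 2.56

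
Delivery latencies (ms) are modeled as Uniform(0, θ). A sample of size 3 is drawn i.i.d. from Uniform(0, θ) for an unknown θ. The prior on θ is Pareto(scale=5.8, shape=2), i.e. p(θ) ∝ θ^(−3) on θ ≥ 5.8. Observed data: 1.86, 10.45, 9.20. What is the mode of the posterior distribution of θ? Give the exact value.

θ̂_MAP = 10.45

The Uniform(0, θ) likelihood is θ^(−n) for θ ≥ max(xᵢ), zero otherwise. Here max(xᵢ) = 10.45.
Posterior ∝ θ^(−3) · θ^(−3) = θ^(−6) on θ ≥ max(5.8, 10.45) = 10.45.
This density is strictly decreasing in θ, so the posterior mode lies at the lower boundary of the support.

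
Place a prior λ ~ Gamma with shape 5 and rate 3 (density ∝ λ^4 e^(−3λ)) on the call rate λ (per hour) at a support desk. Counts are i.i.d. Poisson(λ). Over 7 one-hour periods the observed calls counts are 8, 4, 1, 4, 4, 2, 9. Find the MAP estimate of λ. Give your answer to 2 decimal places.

Σxᵢ = 8+4+1+4+4+2+9 = 32, with n = 7.
Posterior ∝ λ^4e^(−3λ) · λ^32e^(−7λ) = λ^36e^(−10λ), i.e. Gamma(shape=37, rate=10).
The mode of a Gamma(a, b) with a ≥ 1 (shape–rate) is (a−1)/b = 36/10 ≈ 3.60.

λ̂_MAP = 3.60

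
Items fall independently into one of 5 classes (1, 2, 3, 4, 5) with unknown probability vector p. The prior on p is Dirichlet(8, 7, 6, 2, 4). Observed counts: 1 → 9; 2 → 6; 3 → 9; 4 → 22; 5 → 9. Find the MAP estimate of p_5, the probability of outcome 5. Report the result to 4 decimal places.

MAP estimate: 0.1558

The posterior is Dirichlet(αᵢ + nᵢ) = Dirichlet(17, 13, 15, 24, 13).
For a Dirichlet(a₁,…,a_K) with all aᵢ > 1, the mode has j-th component (aⱼ − 1)/(Σaᵢ − K).
Here Σaᵢ = 82 and K = 5, so p_5 = (13 − 1)/(82 − 5) = 12/77 ≈ 0.1558.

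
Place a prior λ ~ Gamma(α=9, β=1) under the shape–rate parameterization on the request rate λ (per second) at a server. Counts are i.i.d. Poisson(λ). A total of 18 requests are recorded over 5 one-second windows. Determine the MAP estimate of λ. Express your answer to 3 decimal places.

λ̂_MAP = 4.333

Σxᵢ = 18, n = 5.
Posterior ∝ λ^8e^(−1λ) · λ^18e^(−5λ) = λ^26e^(−6λ), i.e. Gamma(shape=27, rate=6).
The mode of a Gamma(a, b) with a ≥ 1 (shape–rate) is (a−1)/b = 26/6 ≈ 4.333.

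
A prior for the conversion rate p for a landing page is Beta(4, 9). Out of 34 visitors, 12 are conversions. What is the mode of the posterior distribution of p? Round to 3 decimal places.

p̂_MAP = 0.333

Prior: Beta(4, 9).
Data: 12 successes in 34 trials. The binomial likelihood contributes p^12(1−p)^22, so the posterior is Beta(4+12, 9+22) = Beta(16, 31).
For Beta(a, b) with a, b > 1 the mode is (a−1)/(a+b−2) = 15/45 ≈ 0.333.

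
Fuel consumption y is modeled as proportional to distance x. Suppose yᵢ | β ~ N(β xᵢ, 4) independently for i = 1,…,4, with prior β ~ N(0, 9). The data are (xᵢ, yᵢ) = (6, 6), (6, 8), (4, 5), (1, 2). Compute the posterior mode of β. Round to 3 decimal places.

log p(β | y) = −Σ(yᵢ − βxᵢ)²/(2·4) − β²/(2·9) + const.
Setting the derivative to zero: Σxᵢ(yᵢ − βxᵢ)/4 − β/9 = 0, so β = Σxᵢyᵢ / (Σxᵢ² + σ²/τ²).
Σxᵢyᵢ = 6·6 + 6·8 + 4·5 + 1·2 = 106; Σxᵢ² = 89; σ²/τ² = 4/9.
β̂_MAP = 106 / (89 + 4/9) = 106/(805/9) = 954/805 ≈ 1.185.

β̂_MAP = 1.185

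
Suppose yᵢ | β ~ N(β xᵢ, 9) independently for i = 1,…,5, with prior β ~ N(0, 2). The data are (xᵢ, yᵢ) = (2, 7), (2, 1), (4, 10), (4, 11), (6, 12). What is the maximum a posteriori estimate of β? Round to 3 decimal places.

log p(β | y) = −Σ(yᵢ − βxᵢ)²/(2·9) − β²/(2·2) + const.
Setting the derivative to zero: Σxᵢ(yᵢ − βxᵢ)/9 − β/2 = 0, so β = Σxᵢyᵢ / (Σxᵢ² + σ²/τ²).
Σxᵢyᵢ = 2·7 + 2·1 + 4·10 + 4·11 + 6·12 = 172; Σxᵢ² = 76; σ²/τ² = 4.5.
β̂_MAP = 172 / (76 + 4.5) = 172/80.5 ≈ 2.137.

β̂_MAP = 2.137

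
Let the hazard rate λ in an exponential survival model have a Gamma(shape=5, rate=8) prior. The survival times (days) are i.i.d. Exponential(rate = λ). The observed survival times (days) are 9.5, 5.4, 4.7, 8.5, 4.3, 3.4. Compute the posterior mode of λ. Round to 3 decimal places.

The Exponential(rate=λ) likelihood is ∝ λ^n e^(−λΣtᵢ). Here n = 6 and Σtᵢ = 9.5 + 5.4 + 4.7 + 8.5 + 4.3 + 3.4 = 35.8.
Posterior ∝ λ^4e^(−8λ) · λ^6e^(−35.8λ) = λ^10e^(−43.8λ), i.e. Gamma(11, 43.8).
Mode = (a−1)/b = 10/43.8 ≈ 0.228.

λ̂_MAP = 0.228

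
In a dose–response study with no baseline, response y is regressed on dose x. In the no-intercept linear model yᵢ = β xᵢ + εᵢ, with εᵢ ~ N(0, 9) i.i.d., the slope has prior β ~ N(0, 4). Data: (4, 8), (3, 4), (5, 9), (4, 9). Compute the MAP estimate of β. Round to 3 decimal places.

log p(β | y) = −Σ(yᵢ − βxᵢ)²/(2·9) − β²/(2·4) + const.
Setting the derivative to zero: Σxᵢ(yᵢ − βxᵢ)/9 − β/4 = 0, so β = Σxᵢyᵢ / (Σxᵢ² + σ²/τ²).
Σxᵢyᵢ = 4·8 + 3·4 + 5·9 + 4·9 = 125; Σxᵢ² = 66; σ²/τ² = 2.25.
β̂_MAP = 125 / (66 + 2.25) = 125/68.25 ≈ 1.832.

β̂_MAP = 1.832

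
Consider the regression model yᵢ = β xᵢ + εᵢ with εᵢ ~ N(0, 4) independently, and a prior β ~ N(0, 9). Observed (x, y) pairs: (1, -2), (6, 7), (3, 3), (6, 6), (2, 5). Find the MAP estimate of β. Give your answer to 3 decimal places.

β̂_MAP = 1.099

log p(β | y) = −Σ(yᵢ − βxᵢ)²/(2·4) − β²/(2·9) + const.
Setting the derivative to zero: Σxᵢ(yᵢ − βxᵢ)/4 − β/9 = 0, so β = Σxᵢyᵢ / (Σxᵢ² + σ²/τ²).
Σxᵢyᵢ = 1·(-2) + 6·7 + 3·3 + 6·6 + 2·5 = 95; Σxᵢ² = 86; σ²/τ² = 4/9.
β̂_MAP = 95 / (86 + 4/9) = 95/(778/9) = 855/778 ≈ 1.099.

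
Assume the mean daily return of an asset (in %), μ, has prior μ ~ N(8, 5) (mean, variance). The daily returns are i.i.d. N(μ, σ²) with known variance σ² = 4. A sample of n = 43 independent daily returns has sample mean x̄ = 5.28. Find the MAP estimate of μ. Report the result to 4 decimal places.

n = 43, x̄ = 5.28.
For a Normal prior and Normal likelihood with known variance, the posterior is Normal; its mode equals its mean, the precision-weighted average.
Prior precision 1/σ₀² = 1/5 = 0.2; data precision n/σ² = 43/4 = 10.75.
μ̂ = (0.2·8 + 10.75·5.28) / (0.2 + 10.75) = 58.36/10.95 = 5836/1095 ≈ 5.3297.

μ̂_MAP = 5.3297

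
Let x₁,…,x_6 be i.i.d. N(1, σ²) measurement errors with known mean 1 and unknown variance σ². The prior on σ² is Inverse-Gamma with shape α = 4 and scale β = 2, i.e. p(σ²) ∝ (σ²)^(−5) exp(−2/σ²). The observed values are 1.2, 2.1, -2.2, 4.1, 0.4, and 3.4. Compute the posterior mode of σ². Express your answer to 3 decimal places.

σ̂²_MAP = 1.951

Sum of squared deviations about the known mean: SS = (1.2−1)² + (2.1−1)² + (-2.2−1)² + (4.1−1)² + (0.4−1)² + (3.4−1)² = 27.22.
The Normal likelihood contributes (σ²)^(−n/2) exp(−SS/(2σ²)), so the posterior is Inverse-Gamma(α + n/2, β + SS/2) = Inverse-Gamma(7, 15.61).
The mode of Inverse-Gamma(a, b) is b/(a+1) = 15.61/8 ≈ 1.951.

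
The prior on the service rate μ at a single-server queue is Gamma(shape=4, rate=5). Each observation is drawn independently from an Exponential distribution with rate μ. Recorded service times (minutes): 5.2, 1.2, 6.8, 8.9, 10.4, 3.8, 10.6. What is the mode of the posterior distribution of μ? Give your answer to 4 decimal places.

μ̂_MAP = 0.1927

The Exponential(rate=μ) likelihood is ∝ μ^n e^(−μΣtᵢ). Here n = 7 and Σtᵢ = 5.2 + 1.2 + 6.8 + 8.9 + 10.4 + 3.8 + 10.6 = 46.9.
Posterior ∝ μ^3e^(−5μ) · μ^7e^(−46.9μ) = μ^10e^(−51.9μ), i.e. Gamma(11, 51.9).
Mode = (a−1)/b = 10/51.9 ≈ 0.1927.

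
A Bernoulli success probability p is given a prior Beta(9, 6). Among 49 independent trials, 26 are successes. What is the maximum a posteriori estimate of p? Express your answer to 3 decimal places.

p̂_MAP = 0.548

Prior: Beta(9, 6).
Data: 26 successes in 49 trials. The binomial likelihood contributes p^26(1−p)^23, so the posterior is Beta(9+26, 6+23) = Beta(35, 29).
For Beta(a, b) with a, b > 1 the mode is (a−1)/(a+b−2) = 34/62 ≈ 0.548.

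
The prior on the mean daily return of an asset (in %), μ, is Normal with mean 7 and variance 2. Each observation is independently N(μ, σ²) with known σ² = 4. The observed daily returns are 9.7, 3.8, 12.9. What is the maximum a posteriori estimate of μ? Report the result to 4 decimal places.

n = 3; x̄ = (9.7 + 3.8 + 12.9)/3 = 26.4/3 = 8.8.
For a Normal prior and Normal likelihood with known variance, the posterior is Normal; its mode equals its mean, the precision-weighted average.
Prior precision 1/σ₀² = 1/2 = 0.5; data precision n/σ² = 3/4 = 0.75.
μ̂ = (0.5·7 + 0.75·8.8) / (0.5 + 0.75) = 10.1/1.25 = 8.0800.

μ̂_MAP = 8.0800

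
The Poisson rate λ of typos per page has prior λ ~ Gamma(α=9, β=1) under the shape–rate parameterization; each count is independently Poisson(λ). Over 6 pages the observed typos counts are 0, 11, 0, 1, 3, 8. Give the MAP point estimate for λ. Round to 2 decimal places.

λ̂_MAP = 4.43

Σxᵢ = 0+11+0+1+3+8 = 23, with n = 6.
Posterior ∝ λ^8e^(−1λ) · λ^23e^(−6λ) = λ^31e^(−7λ), i.e. Gamma(shape=32, rate=7).
The mode of a Gamma(a, b) with a ≥ 1 (shape–rate) is (a−1)/b = 31/7 ≈ 4.43.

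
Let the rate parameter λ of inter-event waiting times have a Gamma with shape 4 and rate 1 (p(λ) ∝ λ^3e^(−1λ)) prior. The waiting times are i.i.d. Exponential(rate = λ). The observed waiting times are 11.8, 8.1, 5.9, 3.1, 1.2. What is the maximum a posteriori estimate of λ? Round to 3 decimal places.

The Exponential(rate=λ) likelihood is ∝ λ^n e^(−λΣtᵢ). Here n = 5 and Σtᵢ = 11.8 + 8.1 + 5.9 + 3.1 + 1.2 = 30.1.
Posterior ∝ λ^3e^(−1λ) · λ^5e^(−30.1λ) = λ^8e^(−31.1λ), i.e. Gamma(9, 31.1).
Mode = (a−1)/b = 8/31.1 ≈ 0.257.

λ̂_MAP = 0.257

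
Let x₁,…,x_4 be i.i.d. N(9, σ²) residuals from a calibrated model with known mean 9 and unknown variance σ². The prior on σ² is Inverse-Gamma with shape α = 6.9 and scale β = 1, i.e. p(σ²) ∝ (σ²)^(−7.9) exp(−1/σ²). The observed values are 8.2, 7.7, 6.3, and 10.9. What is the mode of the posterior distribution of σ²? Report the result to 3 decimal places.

Sum of squared deviations about the known mean: SS = (8.2−9)² + (7.7−9)² + (6.3−9)² + (10.9−9)² = 13.23.
The Normal likelihood contributes (σ²)^(−n/2) exp(−SS/(2σ²)), so the posterior is Inverse-Gamma(α + n/2, β + SS/2) = Inverse-Gamma(8.9, 7.615).
The mode of Inverse-Gamma(a, b) is b/(a+1) = 7.615/9.9 ≈ 0.769.

σ̂²_MAP = 0.769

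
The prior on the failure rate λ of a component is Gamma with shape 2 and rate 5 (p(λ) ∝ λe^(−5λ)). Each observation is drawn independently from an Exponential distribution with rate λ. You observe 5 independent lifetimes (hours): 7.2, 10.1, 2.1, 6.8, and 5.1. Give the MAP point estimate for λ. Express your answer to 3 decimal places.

λ̂_MAP = 0.165

The Exponential(rate=λ) likelihood is ∝ λ^n e^(−λΣtᵢ). Here n = 5 and Σtᵢ = 7.2 + 10.1 + 2.1 + 6.8 + 5.1 = 31.3.
Posterior ∝ λe^(−5λ) · λ^5e^(−31.3λ) = λ^6e^(−36.3λ), i.e. Gamma(7, 36.3).
Mode = (a−1)/b = 6/36.3 ≈ 0.165.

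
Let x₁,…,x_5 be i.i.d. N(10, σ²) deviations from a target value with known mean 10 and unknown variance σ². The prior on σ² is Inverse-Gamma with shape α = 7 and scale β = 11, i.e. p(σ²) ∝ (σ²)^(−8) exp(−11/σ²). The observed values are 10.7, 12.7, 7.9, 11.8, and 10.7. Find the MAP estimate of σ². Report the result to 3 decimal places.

Sum of squared deviations about the known mean: SS = (10.7−10)² + (12.7−10)² + (7.9−10)² + (11.8−10)² + (10.7−10)² = 15.92.
The Normal likelihood contributes (σ²)^(−n/2) exp(−SS/(2σ²)), so the posterior is Inverse-Gamma(α + n/2, β + SS/2) = Inverse-Gamma(9.5, 18.96).
The mode of Inverse-Gamma(a, b) is b/(a+1) = 18.96/10.5 ≈ 1.806.

σ̂²_MAP = 1.806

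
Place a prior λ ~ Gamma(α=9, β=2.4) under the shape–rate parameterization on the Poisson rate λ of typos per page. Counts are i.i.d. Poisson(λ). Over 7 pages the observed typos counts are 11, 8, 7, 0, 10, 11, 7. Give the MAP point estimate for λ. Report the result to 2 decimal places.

λ̂_MAP = 6.60

Σxᵢ = 11+8+7+0+10+11+7 = 54, with n = 7.
Posterior ∝ λ^8e^(−2.4λ) · λ^54e^(−7λ) = λ^62e^(−9.4λ), i.e. Gamma(shape=63, rate=9.4).
The mode of a Gamma(a, b) with a ≥ 1 (shape–rate) is (a−1)/b = 62/9.4 ≈ 6.60.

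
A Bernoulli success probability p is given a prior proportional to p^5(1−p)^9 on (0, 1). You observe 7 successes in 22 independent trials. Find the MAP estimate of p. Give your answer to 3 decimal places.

p̂_MAP = 0.333

The prior density ∝ p^5(1−p)^9 is the kernel of Beta(6, 10).
Data: 7 successes in 22 trials. The binomial likelihood contributes p^7(1−p)^15, so the posterior is Beta(6+7, 10+15) = Beta(13, 25).
For Beta(a, b) with a, b > 1 the mode is (a−1)/(a+b−2) = 12/36 ≈ 0.333.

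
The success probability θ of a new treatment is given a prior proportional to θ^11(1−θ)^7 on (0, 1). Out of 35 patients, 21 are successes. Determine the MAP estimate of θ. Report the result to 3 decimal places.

θ̂_MAP = 0.604

The prior density ∝ θ^11(1−θ)^7 is the kernel of Beta(12, 8).
Data: 21 successes in 35 trials. The binomial likelihood contributes θ^21(1−θ)^14, so the posterior is Beta(12+21, 8+14) = Beta(33, 22).
For Beta(a, b) with a, b > 1 the mode is (a−1)/(a+b−2) = 32/53 ≈ 0.604.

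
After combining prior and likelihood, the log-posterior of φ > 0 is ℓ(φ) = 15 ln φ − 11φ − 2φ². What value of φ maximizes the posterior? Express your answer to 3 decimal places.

ℓ'(φ) = 15/φ − 11 − 4φ. Setting this to zero and multiplying by φ: 4φ² + 11φ − 15 = 0.
φ = (−11 + √(11² + 4·4·15)) / (2·4) = (−11 + √361) / 8 = (−11 + 19)/8 = 1.
ℓ''(φ) = −15/φ² − 4 < 0, confirming a maximum.

φ̂_MAP = 1.000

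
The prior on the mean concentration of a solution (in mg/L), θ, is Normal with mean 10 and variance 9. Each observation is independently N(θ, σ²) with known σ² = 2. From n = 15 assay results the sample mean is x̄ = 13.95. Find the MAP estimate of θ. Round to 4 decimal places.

θ̂_MAP = 13.8923

n = 15, x̄ = 13.95.
For a Normal prior and Normal likelihood with known variance, the posterior is Normal; its mode equals its mean, the precision-weighted average.
Prior precision 1/σ₀² = 1/9; data precision n/σ² = 15/2 = 7.5.
θ̂ = ((1/9)·10 + 7.5·13.95) / (1/9 + 7.5) = (7613/72)/(137/18) = 7613/548 ≈ 13.8923.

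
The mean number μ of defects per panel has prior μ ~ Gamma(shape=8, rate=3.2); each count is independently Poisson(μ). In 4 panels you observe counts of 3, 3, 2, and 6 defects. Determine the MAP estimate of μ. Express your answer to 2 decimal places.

μ̂_MAP = 2.92

Σxᵢ = 3+3+2+6 = 14, with n = 4.
Posterior ∝ μ^7e^(−3.2μ) · μ^14e^(−4μ) = μ^21e^(−7.2μ), i.e. Gamma(shape=22, rate=7.2).
The mode of a Gamma(a, b) with a ≥ 1 (shape–rate) is (a−1)/b = 21/7.2 ≈ 2.92.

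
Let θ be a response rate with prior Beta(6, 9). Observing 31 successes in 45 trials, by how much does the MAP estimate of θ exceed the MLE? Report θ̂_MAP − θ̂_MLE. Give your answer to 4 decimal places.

MAP − MLE = -0.0682

Posterior is Beta(37, 23); MAP = (37−1)/(60−2) = 36/58 ≈ 0.62069.
MLE ignores the prior: θ̂_MLE = k/n = 31/45 ≈ 0.68889.
Difference = 36/58 − 31/45 = -89/1305 ≈ -0.0682.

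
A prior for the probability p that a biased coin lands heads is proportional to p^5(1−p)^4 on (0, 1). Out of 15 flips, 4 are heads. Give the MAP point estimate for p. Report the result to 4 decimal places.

The prior density ∝ p^5(1−p)^4 is the kernel of Beta(6, 5).
Data: 4 successes in 15 trials. The binomial likelihood contributes p^4(1−p)^11, so the posterior is Beta(6+4, 5+11) = Beta(10, 16).
For Beta(a, b) with a, b > 1 the mode is (a−1)/(a+b−2) = 9/24 ≈ 0.3750.

p̂_MAP = 0.3750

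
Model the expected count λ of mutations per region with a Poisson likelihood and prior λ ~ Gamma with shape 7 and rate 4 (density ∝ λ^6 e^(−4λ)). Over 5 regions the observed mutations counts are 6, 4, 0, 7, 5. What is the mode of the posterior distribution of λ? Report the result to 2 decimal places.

λ̂_MAP = 3.11

Σxᵢ = 6+4+0+7+5 = 22, with n = 5.
Posterior ∝ λ^6e^(−4λ) · λ^22e^(−5λ) = λ^28e^(−9λ), i.e. Gamma(shape=29, rate=9).
The mode of a Gamma(a, b) with a ≥ 1 (shape–rate) is (a−1)/b = 28/9 ≈ 3.11.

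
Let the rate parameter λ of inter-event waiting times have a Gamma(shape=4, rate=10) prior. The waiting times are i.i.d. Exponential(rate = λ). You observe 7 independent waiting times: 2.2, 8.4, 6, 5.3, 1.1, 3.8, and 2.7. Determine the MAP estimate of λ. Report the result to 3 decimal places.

The Exponential(rate=λ) likelihood is ∝ λ^n e^(−λΣtᵢ). Here n = 7 and Σtᵢ = 2.2 + 8.4 + 6 + 5.3 + 1.1 + 3.8 + 2.7 = 29.5.
Posterior ∝ λ^3e^(−10λ) · λ^7e^(−29.5λ) = λ^10e^(−39.5λ), i.e. Gamma(11, 39.5).
Mode = (a−1)/b = 10/39.5 ≈ 0.253.

λ̂_MAP = 0.253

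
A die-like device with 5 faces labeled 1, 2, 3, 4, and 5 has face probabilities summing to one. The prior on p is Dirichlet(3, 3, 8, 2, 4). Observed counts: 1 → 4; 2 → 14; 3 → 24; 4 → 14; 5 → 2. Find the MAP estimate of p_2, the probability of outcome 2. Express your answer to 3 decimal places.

MAP estimate: 0.219

The posterior is Dirichlet(αᵢ + nᵢ) = Dirichlet(7, 17, 32, 16, 6).
For a Dirichlet(a₁,…,a_K) with all aᵢ > 1, the mode has j-th component (aⱼ − 1)/(Σaᵢ − K).
Here Σaᵢ = 78 and K = 5, so p_2 = (17 − 1)/(78 − 5) = 16/73 ≈ 0.219.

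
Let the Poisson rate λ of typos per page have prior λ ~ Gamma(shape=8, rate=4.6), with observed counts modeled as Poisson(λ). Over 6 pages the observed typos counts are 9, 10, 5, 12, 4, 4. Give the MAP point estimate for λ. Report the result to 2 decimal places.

Σxᵢ = 9+10+5+12+4+4 = 44, with n = 6.
Posterior ∝ λ^7e^(−4.6λ) · λ^44e^(−6λ) = λ^51e^(−10.6λ), i.e. Gamma(shape=52, rate=10.6).
The mode of a Gamma(a, b) with a ≥ 1 (shape–rate) is (a−1)/b = 51/10.6 ≈ 4.81.

λ̂_MAP = 4.81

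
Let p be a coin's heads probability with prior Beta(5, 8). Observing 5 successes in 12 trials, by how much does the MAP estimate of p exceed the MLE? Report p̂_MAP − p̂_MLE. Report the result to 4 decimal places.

Posterior is Beta(10, 15); MAP = (10−1)/(25−2) = 9/23 ≈ 0.39130.
MLE ignores the prior: p̂_MLE = k/n = 5/12 ≈ 0.41667.
Difference = 9/23 − 5/12 = -7/276 ≈ -0.0254.

MAP − MLE = -0.0254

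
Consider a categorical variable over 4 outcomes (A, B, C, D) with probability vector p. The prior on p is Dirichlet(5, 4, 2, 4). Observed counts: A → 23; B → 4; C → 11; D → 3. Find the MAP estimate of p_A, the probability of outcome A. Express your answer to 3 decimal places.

MAP estimate of p_A = 0.519

The posterior is Dirichlet(αᵢ + nᵢ) = Dirichlet(28, 8, 13, 7).
For a Dirichlet(a₁,…,a_K) with all aᵢ > 1, the mode has j-th component (aⱼ − 1)/(Σaᵢ − K).
Here Σaᵢ = 56 and K = 4, so p_A = (28 − 1)/(56 − 4) = 27/52 ≈ 0.519.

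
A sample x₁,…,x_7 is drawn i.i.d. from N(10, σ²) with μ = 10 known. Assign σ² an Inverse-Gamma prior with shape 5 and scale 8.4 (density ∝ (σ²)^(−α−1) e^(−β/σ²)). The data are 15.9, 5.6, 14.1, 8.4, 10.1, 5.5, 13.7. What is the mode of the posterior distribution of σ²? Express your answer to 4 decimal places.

Sum of squared deviations about the known mean: SS = (15.9−10)² + (5.6−10)² + (14.1−10)² + (8.4−10)² + (10.1−10)² + (5.5−10)² + (13.7−10)² = 107.49.
The Normal likelihood contributes (σ²)^(−n/2) exp(−SS/(2σ²)), so the posterior is Inverse-Gamma(α + n/2, β + SS/2) = Inverse-Gamma(8.5, 62.145).
The mode of Inverse-Gamma(a, b) is b/(a+1) = 62.145/9.5 ≈ 6.5416.

σ̂²_MAP = 6.5416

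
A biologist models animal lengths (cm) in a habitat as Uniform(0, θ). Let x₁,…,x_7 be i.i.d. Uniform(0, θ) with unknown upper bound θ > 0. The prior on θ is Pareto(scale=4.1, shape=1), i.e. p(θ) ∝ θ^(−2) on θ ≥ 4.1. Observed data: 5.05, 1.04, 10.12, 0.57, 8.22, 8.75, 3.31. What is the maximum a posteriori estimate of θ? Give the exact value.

θ̂_MAP = 10.12

The Uniform(0, θ) likelihood is θ^(−n) for θ ≥ max(xᵢ), zero otherwise. Here max(xᵢ) = 10.12.
Posterior ∝ θ^(−2) · θ^(−7) = θ^(−9) on θ ≥ max(4.1, 10.12) = 10.12.
This density is strictly decreasing in θ, so the posterior mode lies at the lower boundary of the support.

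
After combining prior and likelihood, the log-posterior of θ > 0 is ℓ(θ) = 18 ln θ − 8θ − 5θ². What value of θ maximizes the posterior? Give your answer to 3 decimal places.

ℓ'(θ) = 18/θ − 8 − 10θ. Setting this to zero and multiplying by θ: 10θ² + 8θ − 18 = 0.
θ = (−8 + √(8² + 4·10·18)) / (2·10) = (−8 + √784) / 20 = (−8 + 28)/20 = 1.
ℓ''(θ) = −18/θ² − 10 < 0, confirming a maximum.

θ̂_MAP = 1.000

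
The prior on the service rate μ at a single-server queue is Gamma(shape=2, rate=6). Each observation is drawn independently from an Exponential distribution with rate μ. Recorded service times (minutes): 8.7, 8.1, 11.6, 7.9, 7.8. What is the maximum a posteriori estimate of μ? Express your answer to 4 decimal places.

The Exponential(rate=μ) likelihood is ∝ μ^n e^(−μΣtᵢ). Here n = 5 and Σtᵢ = 8.7 + 8.1 + 11.6 + 7.9 + 7.8 = 44.1.
Posterior ∝ μe^(−6μ) · μ^5e^(−44.1μ) = μ^6e^(−50.1μ), i.e. Gamma(7, 50.1).
Mode = (a−1)/b = 6/50.1 ≈ 0.1198.

μ̂_MAP = 0.1198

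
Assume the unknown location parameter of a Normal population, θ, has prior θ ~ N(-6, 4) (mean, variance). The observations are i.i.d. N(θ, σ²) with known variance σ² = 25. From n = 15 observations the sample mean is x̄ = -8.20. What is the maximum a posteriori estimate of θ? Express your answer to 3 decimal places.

θ̂_MAP = -7.553

n = 15, x̄ = -8.20.
For a Normal prior and Normal likelihood with known variance, the posterior is Normal; its mode equals its mean, the precision-weighted average.
Prior precision 1/σ₀² = 1/4 = 0.25; data precision n/σ² = 15/25 = 0.6.
θ̂ = (0.25·(-6) + 0.6·(-8.2)) / (0.25 + 0.6) = (-6.42)/0.85 = -642/85 ≈ -7.553.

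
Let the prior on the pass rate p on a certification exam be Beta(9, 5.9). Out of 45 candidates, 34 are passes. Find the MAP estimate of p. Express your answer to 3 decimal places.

p̂_MAP = 0.725

Prior: Beta(9, 5.9).
Data: 34 successes in 45 trials. The binomial likelihood contributes p^34(1−p)^11, so the posterior is Beta(9+34, 5.9+11) = Beta(43, 16.9).
For Beta(a, b) with a, b > 1 the mode is (a−1)/(a+b−2) = 42/57.9 ≈ 0.725.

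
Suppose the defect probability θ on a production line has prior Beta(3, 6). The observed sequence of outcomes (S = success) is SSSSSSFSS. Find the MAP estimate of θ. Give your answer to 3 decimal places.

θ̂_MAP = 0.625

Prior: Beta(3, 6).
Data: 8 successes in 9 trials (from the sequence). The binomial likelihood contributes θ^8(1−θ)^1, so the posterior is Beta(3+8, 6+1) = Beta(11, 7).
For Beta(a, b) with a, b > 1 the mode is (a−1)/(a+b−2) = 10/16 ≈ 0.625.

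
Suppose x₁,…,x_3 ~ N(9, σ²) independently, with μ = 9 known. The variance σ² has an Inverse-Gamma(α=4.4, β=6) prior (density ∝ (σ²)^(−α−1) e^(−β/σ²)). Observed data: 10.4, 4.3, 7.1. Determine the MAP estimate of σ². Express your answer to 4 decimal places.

σ̂²_MAP = 2.8739

Sum of squared deviations about the known mean: SS = (10.4−9)² + (4.3−9)² + (7.1−9)² = 27.66.
The Normal likelihood contributes (σ²)^(−n/2) exp(−SS/(2σ²)), so the posterior is Inverse-Gamma(α + n/2, β + SS/2) = Inverse-Gamma(5.9, 19.83).
The mode of Inverse-Gamma(a, b) is b/(a+1) = 19.83/6.9 ≈ 2.8739.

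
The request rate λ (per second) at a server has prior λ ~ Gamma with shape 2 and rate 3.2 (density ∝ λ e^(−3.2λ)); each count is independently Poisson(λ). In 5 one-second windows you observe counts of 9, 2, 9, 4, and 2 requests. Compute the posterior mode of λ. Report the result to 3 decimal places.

Σxᵢ = 9+2+9+4+2 = 26, with n = 5.
Posterior ∝ λe^(−3.2λ) · λ^26e^(−5λ) = λ^27e^(−8.2λ), i.e. Gamma(shape=28, rate=8.2).
The mode of a Gamma(a, b) with a ≥ 1 (shape–rate) is (a−1)/b = 27/8.2 ≈ 3.293.

λ̂_MAP = 3.293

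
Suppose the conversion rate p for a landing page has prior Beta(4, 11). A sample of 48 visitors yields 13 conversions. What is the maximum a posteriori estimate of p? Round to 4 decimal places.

p̂_MAP = 0.2623

Prior: Beta(4, 11).
Data: 13 successes in 48 trials. The binomial likelihood contributes p^13(1−p)^35, so the posterior is Beta(4+13, 11+35) = Beta(17, 46).
For Beta(a, b) with a, b > 1 the mode is (a−1)/(a+b−2) = 16/61 ≈ 0.2623.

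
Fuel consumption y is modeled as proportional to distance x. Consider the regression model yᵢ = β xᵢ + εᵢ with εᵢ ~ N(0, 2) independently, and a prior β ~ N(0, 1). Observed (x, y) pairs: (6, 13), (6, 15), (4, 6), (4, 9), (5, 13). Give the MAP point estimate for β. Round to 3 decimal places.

β̂_MAP = 2.237

log p(β | y) = −Σ(yᵢ − βxᵢ)²/(2·2) − β²/(2·1) + const.
Setting the derivative to zero: Σxᵢ(yᵢ − βxᵢ)/2 − β/1 = 0, so β = Σxᵢyᵢ / (Σxᵢ² + σ²/τ²).
Σxᵢyᵢ = 6·13 + 6·15 + 4·6 + 4·9 + 5·13 = 293; Σxᵢ² = 129; σ²/τ² = 2.
β̂_MAP = 293 / (129 + 2) = 293/131 ≈ 2.237.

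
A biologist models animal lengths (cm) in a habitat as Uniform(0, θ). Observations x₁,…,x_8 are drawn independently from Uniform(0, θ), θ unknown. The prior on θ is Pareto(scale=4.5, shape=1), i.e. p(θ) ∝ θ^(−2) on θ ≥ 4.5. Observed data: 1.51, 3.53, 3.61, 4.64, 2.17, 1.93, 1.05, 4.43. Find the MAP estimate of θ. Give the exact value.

θ̂_MAP = 4.64

The Uniform(0, θ) likelihood is θ^(−n) for θ ≥ max(xᵢ), zero otherwise. Here max(xᵢ) = 4.64.
Posterior ∝ θ^(−2) · θ^(−8) = θ^(−10) on θ ≥ max(4.5, 4.64) = 4.64.
This density is strictly decreasing in θ, so the posterior mode lies at the lower boundary of the support.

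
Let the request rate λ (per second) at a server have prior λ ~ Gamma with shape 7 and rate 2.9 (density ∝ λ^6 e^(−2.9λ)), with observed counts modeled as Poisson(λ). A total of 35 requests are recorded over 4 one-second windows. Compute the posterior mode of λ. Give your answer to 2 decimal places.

Σxᵢ = 35, n = 4.
Posterior ∝ λ^6e^(−2.9λ) · λ^35e^(−4λ) = λ^41e^(−6.9λ), i.e. Gamma(shape=42, rate=6.9).
The mode of a Gamma(a, b) with a ≥ 1 (shape–rate) is (a−1)/b = 41/6.9 ≈ 5.94.

λ̂_MAP = 5.94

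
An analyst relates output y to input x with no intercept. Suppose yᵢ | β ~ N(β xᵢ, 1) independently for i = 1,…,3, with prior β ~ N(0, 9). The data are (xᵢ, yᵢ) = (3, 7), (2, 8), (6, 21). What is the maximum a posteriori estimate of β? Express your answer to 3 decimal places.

log p(β | y) = −Σ(yᵢ − βxᵢ)²/(2·1) − β²/(2·9) + const.
Setting the derivative to zero: Σxᵢ(yᵢ − βxᵢ)/1 − β/9 = 0, so β = Σxᵢyᵢ / (Σxᵢ² + σ²/τ²).
Σxᵢyᵢ = 3·7 + 2·8 + 6·21 = 163; Σxᵢ² = 49; σ²/τ² = 1/9.
β̂_MAP = 163 / (49 + 1/9) = 163/(442/9) = 1467/442 ≈ 3.319.

β̂_MAP = 3.319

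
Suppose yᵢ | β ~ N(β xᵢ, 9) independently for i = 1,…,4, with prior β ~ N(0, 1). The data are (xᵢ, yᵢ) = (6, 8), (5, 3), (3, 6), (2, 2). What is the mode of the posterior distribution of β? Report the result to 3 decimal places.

log p(β | y) = −Σ(yᵢ − βxᵢ)²/(2·9) − β²/(2·1) + const.
Setting the derivative to zero: Σxᵢ(yᵢ − βxᵢ)/9 − β/1 = 0, so β = Σxᵢyᵢ / (Σxᵢ² + σ²/τ²).
Σxᵢyᵢ = 6·8 + 5·3 + 3·6 + 2·2 = 85; Σxᵢ² = 74; σ²/τ² = 9.
β̂_MAP = 85 / (74 + 9) = 85/83 ≈ 1.024.

β̂_MAP = 1.024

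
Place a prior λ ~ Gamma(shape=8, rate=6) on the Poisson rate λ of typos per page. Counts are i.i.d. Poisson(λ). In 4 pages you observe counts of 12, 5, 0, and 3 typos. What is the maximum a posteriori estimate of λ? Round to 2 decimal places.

λ̂_MAP = 2.70

Σxᵢ = 12+5+0+3 = 20, with n = 4.
Posterior ∝ λ^7e^(−6λ) · λ^20e^(−4λ) = λ^27e^(−10λ), i.e. Gamma(shape=28, rate=10).
The mode of a Gamma(a, b) with a ≥ 1 (shape–rate) is (a−1)/b = 27/10 ≈ 2.70.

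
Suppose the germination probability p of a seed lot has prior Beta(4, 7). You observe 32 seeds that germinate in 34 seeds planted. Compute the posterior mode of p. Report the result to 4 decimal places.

p̂_MAP = 0.8140

Prior: Beta(4, 7).
Data: 32 successes in 34 trials. The binomial likelihood contributes p^32(1−p)^2, so the posterior is Beta(4+32, 7+2) = Beta(36, 9).
For Beta(a, b) with a, b > 1 the mode is (a−1)/(a+b−2) = 35/43 ≈ 0.8140.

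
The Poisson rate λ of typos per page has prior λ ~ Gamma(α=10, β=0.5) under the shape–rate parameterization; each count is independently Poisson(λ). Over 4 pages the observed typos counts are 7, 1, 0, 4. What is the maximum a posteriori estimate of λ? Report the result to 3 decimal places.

λ̂_MAP = 4.667

Σxᵢ = 7+1+0+4 = 12, with n = 4.
Posterior ∝ λ^9e^(−0.5λ) · λ^12e^(−4λ) = λ^21e^(−4.5λ), i.e. Gamma(shape=22, rate=4.5).
The mode of a Gamma(a, b) with a ≥ 1 (shape–rate) is (a−1)/b = 21/4.5 ≈ 4.667.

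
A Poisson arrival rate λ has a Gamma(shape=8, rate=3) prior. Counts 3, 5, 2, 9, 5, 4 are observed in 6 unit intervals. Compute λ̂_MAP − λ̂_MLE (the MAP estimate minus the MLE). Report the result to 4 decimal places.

Σxᵢ = 28. Posterior is Gamma(36, 9); MAP = (36−1)/9 = 35/9 ≈ 3.88889.
MLE = x̄ = 28/6 ≈ 4.66667.
Difference = 35/9 − 28/6 = -7/9 ≈ -0.7778.

MAP − MLE = -0.7778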